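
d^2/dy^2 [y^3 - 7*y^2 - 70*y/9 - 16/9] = 6*y - 14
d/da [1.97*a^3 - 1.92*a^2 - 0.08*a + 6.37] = 5.91*a^2 - 3.84*a - 0.08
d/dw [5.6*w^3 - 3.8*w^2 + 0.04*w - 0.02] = 16.8*w^2 - 7.6*w + 0.04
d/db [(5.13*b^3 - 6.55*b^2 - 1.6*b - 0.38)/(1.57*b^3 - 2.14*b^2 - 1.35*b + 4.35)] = (3.5527136788005e-15*b^5 - 0.694700000000005*b^4 - 8.827*b^3 + 74.1548*b^2 - 58.6114*b - 7.473)/(2.4649*b^6 - 6.7196*b^5 + 0.340599999999999*b^4 + 19.437*b^3 - 16.7955*b^2 - 11.745*b + 18.9225)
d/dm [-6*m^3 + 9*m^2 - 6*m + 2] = -18*m^2 + 18*m - 6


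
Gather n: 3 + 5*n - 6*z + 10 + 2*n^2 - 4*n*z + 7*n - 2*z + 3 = 2*n^2 + n*(12 - 4*z) - 8*z + 16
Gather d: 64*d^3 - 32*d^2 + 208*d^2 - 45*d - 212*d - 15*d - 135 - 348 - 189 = 64*d^3 + 176*d^2 - 272*d - 672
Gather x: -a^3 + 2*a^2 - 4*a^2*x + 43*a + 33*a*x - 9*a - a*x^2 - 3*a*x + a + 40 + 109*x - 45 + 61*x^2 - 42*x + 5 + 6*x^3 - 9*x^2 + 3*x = -a^3 + 2*a^2 + 35*a + 6*x^3 + x^2*(52 - a) + x*(-4*a^2 + 30*a + 70)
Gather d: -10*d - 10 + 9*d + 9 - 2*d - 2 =-3*d - 3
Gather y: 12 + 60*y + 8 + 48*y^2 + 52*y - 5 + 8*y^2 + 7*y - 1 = 56*y^2 + 119*y + 14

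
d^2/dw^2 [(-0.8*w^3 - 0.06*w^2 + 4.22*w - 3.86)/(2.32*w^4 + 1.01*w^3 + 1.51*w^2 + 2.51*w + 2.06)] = (-8.61184*w^9 - 1.937664*w^8 + 288.536544*w^7 - 189.350444*w^6 - 48.69078*w^5 - 371.712816*w^4 - 592.517748*w^3 - 19.208136*w^2 - 138.721692*w - 68.772036)/(12.487168*w^12 + 16.308672*w^11 + 31.482168*w^10 + 62.789165*w^9 + 89.042373*w^8 + 96.3102*w^7 + 119.863423*w^6 + 127.083444*w^5 + 103.499763*w^4 + 75.516995*w^3 + 58.158126*w^2 + 31.954308*w + 8.741816)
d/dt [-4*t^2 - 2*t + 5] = -8*t - 2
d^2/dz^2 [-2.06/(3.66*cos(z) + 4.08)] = (-30.761568*cos(z) + 13.797468*cos(2*z) - 41.392404)/(3.66*cos(z) + 4.08)^3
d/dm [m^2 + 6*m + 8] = 2*m + 6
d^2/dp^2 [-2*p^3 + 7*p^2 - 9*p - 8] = 14 - 12*p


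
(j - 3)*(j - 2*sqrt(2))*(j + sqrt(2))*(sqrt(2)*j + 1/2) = sqrt(2)*j^4 - 3*sqrt(2)*j^3 - 3*j^3/2 - 9*sqrt(2)*j^2/2 + 9*j^2/2 - 2*j + 27*sqrt(2)*j/2 + 6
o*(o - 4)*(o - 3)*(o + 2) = o^4 - 5*o^3 - 2*o^2 + 24*o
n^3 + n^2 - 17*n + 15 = (n - 3)*(n - 1)*(n + 5)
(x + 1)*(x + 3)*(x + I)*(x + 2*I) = x^4 + 4*x^3 + 3*I*x^3 + x^2 + 12*I*x^2 - 8*x + 9*I*x - 6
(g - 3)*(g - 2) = g^2 - 5*g + 6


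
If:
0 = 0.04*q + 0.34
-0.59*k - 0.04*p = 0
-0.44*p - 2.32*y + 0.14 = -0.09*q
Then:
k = 0.357473035439137*y + 0.0963020030816641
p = -5.27272727272727*y - 1.42045454545455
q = -8.50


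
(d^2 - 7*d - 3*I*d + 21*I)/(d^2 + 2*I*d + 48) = (d^2 - 7*d - 3*I*d + 21*I)/(d^2 + 2*I*d + 48)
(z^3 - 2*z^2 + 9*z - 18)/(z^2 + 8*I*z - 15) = (z^2 - z*(2 + 3*I) + 6*I)/(z + 5*I)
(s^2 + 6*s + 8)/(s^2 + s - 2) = (s + 4)/(s - 1)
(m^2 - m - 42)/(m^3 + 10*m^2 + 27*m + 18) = (m - 7)/(m^2 + 4*m + 3)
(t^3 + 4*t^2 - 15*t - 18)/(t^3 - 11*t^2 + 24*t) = (t^2 + 7*t + 6)/(t*(t - 8))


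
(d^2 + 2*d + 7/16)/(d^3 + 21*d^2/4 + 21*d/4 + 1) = (d + 7/4)/(d^2 + 5*d + 4)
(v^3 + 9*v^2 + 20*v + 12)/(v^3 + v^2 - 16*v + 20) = (v^3 + 9*v^2 + 20*v + 12)/(v^3 + v^2 - 16*v + 20)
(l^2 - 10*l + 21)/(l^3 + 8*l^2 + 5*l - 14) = (l^2 - 10*l + 21)/(l^3 + 8*l^2 + 5*l - 14)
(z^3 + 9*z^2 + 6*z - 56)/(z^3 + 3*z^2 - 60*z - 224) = (z - 2)/(z - 8)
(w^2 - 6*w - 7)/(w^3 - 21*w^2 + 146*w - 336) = (w + 1)/(w^2 - 14*w + 48)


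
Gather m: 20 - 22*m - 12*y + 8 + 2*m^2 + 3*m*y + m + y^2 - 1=2*m^2 + m*(3*y - 21) + y^2 - 12*y + 27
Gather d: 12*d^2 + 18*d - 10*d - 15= 12*d^2 + 8*d - 15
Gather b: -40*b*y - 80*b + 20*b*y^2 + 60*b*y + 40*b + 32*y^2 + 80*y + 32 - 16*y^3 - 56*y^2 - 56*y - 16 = b*(20*y^2 + 20*y - 40) - 16*y^3 - 24*y^2 + 24*y + 16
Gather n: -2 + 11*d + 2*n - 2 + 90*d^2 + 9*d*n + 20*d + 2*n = 90*d^2 + 31*d + n*(9*d + 4) - 4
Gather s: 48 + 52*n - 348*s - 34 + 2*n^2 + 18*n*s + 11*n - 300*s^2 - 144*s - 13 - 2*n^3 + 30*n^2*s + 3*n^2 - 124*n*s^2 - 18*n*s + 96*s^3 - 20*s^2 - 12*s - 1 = -2*n^3 + 5*n^2 + 63*n + 96*s^3 + s^2*(-124*n - 320) + s*(30*n^2 - 504)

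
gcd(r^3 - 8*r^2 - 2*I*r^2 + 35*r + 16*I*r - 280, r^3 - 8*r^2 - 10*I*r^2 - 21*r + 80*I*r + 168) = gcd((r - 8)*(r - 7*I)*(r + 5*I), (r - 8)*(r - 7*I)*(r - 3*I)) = r^2 + r*(-8 - 7*I) + 56*I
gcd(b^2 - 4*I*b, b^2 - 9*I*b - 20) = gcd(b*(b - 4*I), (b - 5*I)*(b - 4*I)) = b - 4*I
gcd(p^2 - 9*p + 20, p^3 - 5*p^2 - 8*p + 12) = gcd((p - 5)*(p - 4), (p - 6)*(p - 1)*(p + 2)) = 1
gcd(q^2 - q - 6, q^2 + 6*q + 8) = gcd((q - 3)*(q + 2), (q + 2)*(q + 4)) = q + 2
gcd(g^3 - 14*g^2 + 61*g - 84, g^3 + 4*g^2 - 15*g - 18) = g - 3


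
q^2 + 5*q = q*(q + 5)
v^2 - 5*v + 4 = (v - 4)*(v - 1)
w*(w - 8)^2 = w^3 - 16*w^2 + 64*w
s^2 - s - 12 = (s - 4)*(s + 3)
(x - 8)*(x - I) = x^2 - 8*x - I*x + 8*I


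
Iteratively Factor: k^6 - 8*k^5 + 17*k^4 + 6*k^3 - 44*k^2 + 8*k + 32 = (k - 2)*(k^5 - 6*k^4 + 5*k^3 + 16*k^2 - 12*k - 16) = (k - 2)^2*(k^4 - 4*k^3 - 3*k^2 + 10*k + 8) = (k - 2)^2*(k + 1)*(k^3 - 5*k^2 + 2*k + 8) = (k - 4)*(k - 2)^2*(k + 1)*(k^2 - k - 2) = (k - 4)*(k - 2)^3*(k + 1)*(k + 1)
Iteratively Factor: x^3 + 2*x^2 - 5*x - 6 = (x - 2)*(x^2 + 4*x + 3) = (x - 2)*(x + 1)*(x + 3)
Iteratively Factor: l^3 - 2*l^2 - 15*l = (l + 3)*(l^2 - 5*l) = (l - 5)*(l + 3)*(l)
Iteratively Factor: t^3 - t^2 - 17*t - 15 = (t + 3)*(t^2 - 4*t - 5) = (t + 1)*(t + 3)*(t - 5)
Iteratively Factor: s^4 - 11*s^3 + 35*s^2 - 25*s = (s - 5)*(s^3 - 6*s^2 + 5*s) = (s - 5)*(s - 1)*(s^2 - 5*s) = (s - 5)^2*(s - 1)*(s)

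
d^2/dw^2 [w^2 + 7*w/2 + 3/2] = 2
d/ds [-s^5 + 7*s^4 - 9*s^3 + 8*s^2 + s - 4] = -5*s^4 + 28*s^3 - 27*s^2 + 16*s + 1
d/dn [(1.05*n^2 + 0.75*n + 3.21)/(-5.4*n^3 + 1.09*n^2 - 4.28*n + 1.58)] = (5.67*n^4 + 8.1*n^3 + 46.6905*n^2 - 3.6798*n + 14.9238)/(29.16*n^6 - 11.772*n^5 + 47.4121*n^4 - 26.3944*n^3 + 21.7628*n^2 - 13.5248*n + 2.4964)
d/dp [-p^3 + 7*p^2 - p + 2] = -3*p^2 + 14*p - 1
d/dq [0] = 0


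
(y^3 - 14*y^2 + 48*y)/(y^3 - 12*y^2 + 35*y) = (y^2 - 14*y + 48)/(y^2 - 12*y + 35)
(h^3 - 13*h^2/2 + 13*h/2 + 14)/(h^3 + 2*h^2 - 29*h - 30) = (h^2 - 15*h/2 + 14)/(h^2 + h - 30)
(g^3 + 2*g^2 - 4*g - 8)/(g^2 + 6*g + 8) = (g^2 - 4)/(g + 4)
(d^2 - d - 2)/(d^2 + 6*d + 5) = (d - 2)/(d + 5)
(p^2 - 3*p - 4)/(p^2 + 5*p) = (p^2 - 3*p - 4)/(p*(p + 5))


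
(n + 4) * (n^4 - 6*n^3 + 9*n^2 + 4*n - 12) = n^5 - 2*n^4 - 15*n^3 + 40*n^2 + 4*n - 48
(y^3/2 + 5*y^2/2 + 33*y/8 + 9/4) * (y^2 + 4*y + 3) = y^5/2 + 9*y^4/2 + 125*y^3/8 + 105*y^2/4 + 171*y/8 + 27/4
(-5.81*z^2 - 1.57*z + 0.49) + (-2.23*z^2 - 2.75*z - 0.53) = -8.04*z^2 - 4.32*z - 0.04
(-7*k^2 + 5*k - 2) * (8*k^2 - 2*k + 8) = -56*k^4 + 54*k^3 - 82*k^2 + 44*k - 16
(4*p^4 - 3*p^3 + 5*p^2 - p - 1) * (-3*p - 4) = -12*p^5 - 7*p^4 - 3*p^3 - 17*p^2 + 7*p + 4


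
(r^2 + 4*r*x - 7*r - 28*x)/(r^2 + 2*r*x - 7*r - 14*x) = (r + 4*x)/(r + 2*x)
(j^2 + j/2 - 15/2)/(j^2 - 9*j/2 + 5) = (j + 3)/(j - 2)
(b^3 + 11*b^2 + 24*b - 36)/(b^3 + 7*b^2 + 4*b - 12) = (b + 6)/(b + 2)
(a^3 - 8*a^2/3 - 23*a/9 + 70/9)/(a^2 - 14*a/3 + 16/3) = (9*a^2 - 6*a - 35)/(3*(3*a - 8))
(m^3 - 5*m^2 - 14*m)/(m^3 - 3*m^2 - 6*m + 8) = m*(m - 7)/(m^2 - 5*m + 4)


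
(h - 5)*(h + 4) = h^2 - h - 20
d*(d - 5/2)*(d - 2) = d^3 - 9*d^2/2 + 5*d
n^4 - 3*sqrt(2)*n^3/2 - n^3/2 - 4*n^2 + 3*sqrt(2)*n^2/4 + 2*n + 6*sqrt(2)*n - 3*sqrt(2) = (n - 2)*(n - 1/2)*(n + 2)*(n - 3*sqrt(2)/2)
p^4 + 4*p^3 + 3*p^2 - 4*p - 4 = (p - 1)*(p + 1)*(p + 2)^2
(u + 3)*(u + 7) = u^2 + 10*u + 21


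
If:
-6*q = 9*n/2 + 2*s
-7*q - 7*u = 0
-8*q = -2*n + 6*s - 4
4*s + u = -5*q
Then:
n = -16/17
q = 18/17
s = -18/17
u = -18/17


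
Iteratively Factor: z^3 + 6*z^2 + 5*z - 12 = (z - 1)*(z^2 + 7*z + 12) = (z - 1)*(z + 3)*(z + 4)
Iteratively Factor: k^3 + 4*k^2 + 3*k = (k + 3)*(k^2 + k) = (k + 1)*(k + 3)*(k)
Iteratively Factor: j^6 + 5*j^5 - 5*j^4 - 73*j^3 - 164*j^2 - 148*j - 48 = (j + 2)*(j^5 + 3*j^4 - 11*j^3 - 51*j^2 - 62*j - 24) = (j + 1)*(j + 2)*(j^4 + 2*j^3 - 13*j^2 - 38*j - 24) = (j - 4)*(j + 1)*(j + 2)*(j^3 + 6*j^2 + 11*j + 6) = (j - 4)*(j + 1)^2*(j + 2)*(j^2 + 5*j + 6) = (j - 4)*(j + 1)^2*(j + 2)^2*(j + 3)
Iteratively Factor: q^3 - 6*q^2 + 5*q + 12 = (q - 4)*(q^2 - 2*q - 3) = (q - 4)*(q + 1)*(q - 3)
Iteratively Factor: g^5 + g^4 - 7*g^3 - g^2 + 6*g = (g)*(g^4 + g^3 - 7*g^2 - g + 6) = g*(g - 2)*(g^3 + 3*g^2 - g - 3) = g*(g - 2)*(g + 3)*(g^2 - 1) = g*(g - 2)*(g - 1)*(g + 3)*(g + 1)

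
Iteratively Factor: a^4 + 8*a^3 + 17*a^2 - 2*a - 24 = (a + 2)*(a^3 + 6*a^2 + 5*a - 12) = (a - 1)*(a + 2)*(a^2 + 7*a + 12) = (a - 1)*(a + 2)*(a + 3)*(a + 4)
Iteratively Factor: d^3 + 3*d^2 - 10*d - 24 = (d - 3)*(d^2 + 6*d + 8) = (d - 3)*(d + 2)*(d + 4)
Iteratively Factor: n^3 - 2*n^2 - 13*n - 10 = (n - 5)*(n^2 + 3*n + 2) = (n - 5)*(n + 1)*(n + 2)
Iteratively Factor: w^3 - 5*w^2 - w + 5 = (w - 5)*(w^2 - 1) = (w - 5)*(w - 1)*(w + 1)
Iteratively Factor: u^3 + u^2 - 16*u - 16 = (u + 4)*(u^2 - 3*u - 4) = (u + 1)*(u + 4)*(u - 4)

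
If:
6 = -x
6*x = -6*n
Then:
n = 6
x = -6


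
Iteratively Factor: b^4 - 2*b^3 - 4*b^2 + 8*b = (b - 2)*(b^3 - 4*b) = (b - 2)^2*(b^2 + 2*b) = b*(b - 2)^2*(b + 2)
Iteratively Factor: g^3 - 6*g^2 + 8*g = (g - 4)*(g^2 - 2*g) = g*(g - 4)*(g - 2)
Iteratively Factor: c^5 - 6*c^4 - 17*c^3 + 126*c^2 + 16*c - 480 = (c - 3)*(c^4 - 3*c^3 - 26*c^2 + 48*c + 160) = (c - 3)*(c + 2)*(c^3 - 5*c^2 - 16*c + 80) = (c - 5)*(c - 3)*(c + 2)*(c^2 - 16) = (c - 5)*(c - 4)*(c - 3)*(c + 2)*(c + 4)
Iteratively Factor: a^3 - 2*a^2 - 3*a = (a + 1)*(a^2 - 3*a) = a*(a + 1)*(a - 3)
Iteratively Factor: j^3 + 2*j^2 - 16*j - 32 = (j + 4)*(j^2 - 2*j - 8) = (j - 4)*(j + 4)*(j + 2)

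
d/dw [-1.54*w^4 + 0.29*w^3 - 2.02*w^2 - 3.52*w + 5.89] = -6.16*w^3 + 0.87*w^2 - 4.04*w - 3.52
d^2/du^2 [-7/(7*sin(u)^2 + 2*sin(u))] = 14*(98*sin(u) + 21 - 145/sin(u) - 42/sin(u)^2 - 4/sin(u)^3)/(7*sin(u) + 2)^3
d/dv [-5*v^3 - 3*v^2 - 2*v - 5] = -15*v^2 - 6*v - 2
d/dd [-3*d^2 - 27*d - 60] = -6*d - 27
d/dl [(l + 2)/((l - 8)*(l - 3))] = (-l^2 - 4*l + 46)/(l^4 - 22*l^3 + 169*l^2 - 528*l + 576)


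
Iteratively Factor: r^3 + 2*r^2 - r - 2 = (r + 2)*(r^2 - 1) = (r + 1)*(r + 2)*(r - 1)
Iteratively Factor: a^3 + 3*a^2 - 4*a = (a - 1)*(a^2 + 4*a) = (a - 1)*(a + 4)*(a)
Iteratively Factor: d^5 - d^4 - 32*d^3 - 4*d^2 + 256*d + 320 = (d + 4)*(d^4 - 5*d^3 - 12*d^2 + 44*d + 80) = (d - 5)*(d + 4)*(d^3 - 12*d - 16) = (d - 5)*(d - 4)*(d + 4)*(d^2 + 4*d + 4) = (d - 5)*(d - 4)*(d + 2)*(d + 4)*(d + 2)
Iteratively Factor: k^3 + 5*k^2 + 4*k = (k)*(k^2 + 5*k + 4) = k*(k + 1)*(k + 4)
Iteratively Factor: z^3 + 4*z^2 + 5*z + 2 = (z + 1)*(z^2 + 3*z + 2) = (z + 1)^2*(z + 2)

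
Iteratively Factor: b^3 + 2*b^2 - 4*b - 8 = (b + 2)*(b^2 - 4) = (b - 2)*(b + 2)*(b + 2)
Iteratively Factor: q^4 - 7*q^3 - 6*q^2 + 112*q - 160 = (q + 4)*(q^3 - 11*q^2 + 38*q - 40) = (q - 4)*(q + 4)*(q^2 - 7*q + 10) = (q - 5)*(q - 4)*(q + 4)*(q - 2)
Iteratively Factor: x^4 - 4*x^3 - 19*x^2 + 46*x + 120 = (x - 4)*(x^3 - 19*x - 30) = (x - 5)*(x - 4)*(x^2 + 5*x + 6) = (x - 5)*(x - 4)*(x + 3)*(x + 2)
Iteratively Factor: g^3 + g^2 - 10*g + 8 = (g + 4)*(g^2 - 3*g + 2) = (g - 1)*(g + 4)*(g - 2)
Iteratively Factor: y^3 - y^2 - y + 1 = (y - 1)*(y^2 - 1) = (y - 1)^2*(y + 1)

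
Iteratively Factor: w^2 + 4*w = (w + 4)*(w)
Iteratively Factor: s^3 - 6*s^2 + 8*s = (s - 4)*(s^2 - 2*s) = (s - 4)*(s - 2)*(s)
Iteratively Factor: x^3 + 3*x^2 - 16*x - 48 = (x - 4)*(x^2 + 7*x + 12) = (x - 4)*(x + 3)*(x + 4)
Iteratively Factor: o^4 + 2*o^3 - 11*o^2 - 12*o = (o - 3)*(o^3 + 5*o^2 + 4*o) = (o - 3)*(o + 1)*(o^2 + 4*o) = (o - 3)*(o + 1)*(o + 4)*(o)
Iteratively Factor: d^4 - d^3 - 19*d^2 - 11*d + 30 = (d + 3)*(d^3 - 4*d^2 - 7*d + 10) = (d + 2)*(d + 3)*(d^2 - 6*d + 5) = (d - 5)*(d + 2)*(d + 3)*(d - 1)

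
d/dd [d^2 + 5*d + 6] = 2*d + 5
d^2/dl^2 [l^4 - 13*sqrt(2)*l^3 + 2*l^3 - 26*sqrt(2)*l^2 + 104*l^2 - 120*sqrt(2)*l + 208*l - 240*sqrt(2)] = 12*l^2 - 78*sqrt(2)*l + 12*l - 52*sqrt(2) + 208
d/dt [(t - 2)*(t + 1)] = 2*t - 1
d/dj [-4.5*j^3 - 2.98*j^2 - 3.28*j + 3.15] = -13.5*j^2 - 5.96*j - 3.28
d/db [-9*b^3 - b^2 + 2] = b*(-27*b - 2)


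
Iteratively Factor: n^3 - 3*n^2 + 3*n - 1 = (n - 1)*(n^2 - 2*n + 1) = (n - 1)^2*(n - 1)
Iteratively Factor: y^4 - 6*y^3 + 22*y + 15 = (y - 3)*(y^3 - 3*y^2 - 9*y - 5) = (y - 3)*(y + 1)*(y^2 - 4*y - 5) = (y - 3)*(y + 1)^2*(y - 5)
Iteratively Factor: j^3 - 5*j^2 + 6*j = (j - 3)*(j^2 - 2*j) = j*(j - 3)*(j - 2)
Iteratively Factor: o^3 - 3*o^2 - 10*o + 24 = (o - 4)*(o^2 + o - 6) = (o - 4)*(o - 2)*(o + 3)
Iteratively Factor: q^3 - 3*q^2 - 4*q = (q)*(q^2 - 3*q - 4) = q*(q - 4)*(q + 1)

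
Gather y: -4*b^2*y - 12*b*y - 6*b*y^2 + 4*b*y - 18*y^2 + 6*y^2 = y^2*(-6*b - 12) + y*(-4*b^2 - 8*b)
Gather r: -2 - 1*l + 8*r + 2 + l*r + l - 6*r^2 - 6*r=-6*r^2 + r*(l + 2)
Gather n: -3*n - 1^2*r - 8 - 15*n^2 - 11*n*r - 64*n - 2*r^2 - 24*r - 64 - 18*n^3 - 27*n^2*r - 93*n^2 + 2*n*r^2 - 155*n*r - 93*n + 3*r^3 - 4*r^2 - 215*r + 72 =-18*n^3 + n^2*(-27*r - 108) + n*(2*r^2 - 166*r - 160) + 3*r^3 - 6*r^2 - 240*r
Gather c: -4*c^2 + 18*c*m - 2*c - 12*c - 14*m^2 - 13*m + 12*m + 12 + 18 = -4*c^2 + c*(18*m - 14) - 14*m^2 - m + 30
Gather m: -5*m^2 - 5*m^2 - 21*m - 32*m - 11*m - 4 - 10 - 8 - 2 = -10*m^2 - 64*m - 24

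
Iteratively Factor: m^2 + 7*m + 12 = (m + 4)*(m + 3)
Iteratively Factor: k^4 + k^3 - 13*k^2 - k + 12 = (k + 4)*(k^3 - 3*k^2 - k + 3) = (k - 1)*(k + 4)*(k^2 - 2*k - 3) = (k - 3)*(k - 1)*(k + 4)*(k + 1)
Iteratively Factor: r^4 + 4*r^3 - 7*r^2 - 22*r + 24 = (r - 1)*(r^3 + 5*r^2 - 2*r - 24) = (r - 1)*(r + 4)*(r^2 + r - 6) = (r - 2)*(r - 1)*(r + 4)*(r + 3)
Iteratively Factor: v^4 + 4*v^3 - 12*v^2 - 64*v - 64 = (v + 2)*(v^3 + 2*v^2 - 16*v - 32) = (v - 4)*(v + 2)*(v^2 + 6*v + 8) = (v - 4)*(v + 2)^2*(v + 4)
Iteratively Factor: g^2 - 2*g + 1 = (g - 1)*(g - 1)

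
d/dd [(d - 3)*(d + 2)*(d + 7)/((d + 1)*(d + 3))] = (d^4 + 8*d^3 + 46*d^2 + 120*d + 129)/(d^4 + 8*d^3 + 22*d^2 + 24*d + 9)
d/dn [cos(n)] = -sin(n)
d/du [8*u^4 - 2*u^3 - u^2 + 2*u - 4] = 32*u^3 - 6*u^2 - 2*u + 2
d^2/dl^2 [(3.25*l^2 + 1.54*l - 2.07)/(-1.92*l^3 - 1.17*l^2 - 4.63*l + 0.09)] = (-23.9616*l^6 - 34.062336*l^5 + 244.16064*l^4 + 124.913274*l^3 + 122.163876*l^2 + 68.453586*l + 87.848622)/(7.077888*l^9 + 12.939264*l^8 + 59.08896*l^7 + 63.011277*l^6 + 141.277509*l^5 + 70.073532*l^4 + 96.374269*l^3 - 5.759532*l^2 + 0.112509*l - 0.000729)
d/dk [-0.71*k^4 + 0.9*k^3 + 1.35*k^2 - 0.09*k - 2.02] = -2.84*k^3 + 2.7*k^2 + 2.7*k - 0.09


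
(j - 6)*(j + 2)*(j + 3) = j^3 - j^2 - 24*j - 36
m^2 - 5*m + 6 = (m - 3)*(m - 2)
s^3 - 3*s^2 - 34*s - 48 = (s - 8)*(s + 2)*(s + 3)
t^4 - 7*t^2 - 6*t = t*(t - 3)*(t + 1)*(t + 2)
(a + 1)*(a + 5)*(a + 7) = a^3 + 13*a^2 + 47*a + 35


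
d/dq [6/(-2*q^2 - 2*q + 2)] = 3*(2*q + 1)/(q^2 + q - 1)^2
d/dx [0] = 0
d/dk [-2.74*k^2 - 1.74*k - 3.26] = -5.48*k - 1.74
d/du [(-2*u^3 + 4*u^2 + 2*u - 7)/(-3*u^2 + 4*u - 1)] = 2*(3*u^4 - 8*u^3 + 14*u^2 - 25*u + 13)/(9*u^4 - 24*u^3 + 22*u^2 - 8*u + 1)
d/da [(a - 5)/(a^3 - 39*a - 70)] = (a^3 - 39*a - 3*(a - 5)*(a^2 - 13) - 70)/(-a^3 + 39*a + 70)^2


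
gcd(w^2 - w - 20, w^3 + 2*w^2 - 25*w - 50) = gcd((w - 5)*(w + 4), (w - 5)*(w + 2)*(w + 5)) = w - 5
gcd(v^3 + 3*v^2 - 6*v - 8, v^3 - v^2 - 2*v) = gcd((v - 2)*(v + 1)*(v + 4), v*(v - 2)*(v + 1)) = v^2 - v - 2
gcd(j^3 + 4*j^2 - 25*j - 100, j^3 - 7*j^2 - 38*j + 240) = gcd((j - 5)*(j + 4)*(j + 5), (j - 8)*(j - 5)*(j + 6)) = j - 5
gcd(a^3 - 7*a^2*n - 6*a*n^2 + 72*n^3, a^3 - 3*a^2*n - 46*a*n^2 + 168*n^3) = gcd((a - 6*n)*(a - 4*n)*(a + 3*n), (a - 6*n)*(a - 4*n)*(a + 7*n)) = a^2 - 10*a*n + 24*n^2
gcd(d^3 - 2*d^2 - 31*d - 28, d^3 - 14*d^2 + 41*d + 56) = d^2 - 6*d - 7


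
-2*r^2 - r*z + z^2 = (-2*r + z)*(r + z)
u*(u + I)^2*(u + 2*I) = u^4 + 4*I*u^3 - 5*u^2 - 2*I*u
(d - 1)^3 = d^3 - 3*d^2 + 3*d - 1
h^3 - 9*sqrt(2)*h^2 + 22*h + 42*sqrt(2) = (h - 7*sqrt(2))*(h - 3*sqrt(2))*(h + sqrt(2))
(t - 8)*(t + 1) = t^2 - 7*t - 8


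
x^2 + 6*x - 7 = (x - 1)*(x + 7)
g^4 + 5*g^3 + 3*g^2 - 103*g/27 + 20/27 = (g - 1/3)^2*(g + 5/3)*(g + 4)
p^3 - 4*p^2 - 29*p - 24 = (p - 8)*(p + 1)*(p + 3)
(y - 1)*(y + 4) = y^2 + 3*y - 4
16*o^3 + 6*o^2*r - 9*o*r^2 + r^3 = (-8*o + r)*(-2*o + r)*(o + r)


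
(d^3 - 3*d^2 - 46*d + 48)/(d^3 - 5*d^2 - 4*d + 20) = (d^3 - 3*d^2 - 46*d + 48)/(d^3 - 5*d^2 - 4*d + 20)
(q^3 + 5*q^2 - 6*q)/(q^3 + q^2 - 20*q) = (q^2 + 5*q - 6)/(q^2 + q - 20)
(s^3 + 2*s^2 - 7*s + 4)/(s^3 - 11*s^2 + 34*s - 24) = (s^2 + 3*s - 4)/(s^2 - 10*s + 24)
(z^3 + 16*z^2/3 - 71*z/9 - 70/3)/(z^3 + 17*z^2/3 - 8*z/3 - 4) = (9*z^2 - 6*z - 35)/(3*(3*z^2 - z - 2))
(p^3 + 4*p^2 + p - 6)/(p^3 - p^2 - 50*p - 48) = (-p^3 - 4*p^2 - p + 6)/(-p^3 + p^2 + 50*p + 48)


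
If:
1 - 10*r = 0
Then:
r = 1/10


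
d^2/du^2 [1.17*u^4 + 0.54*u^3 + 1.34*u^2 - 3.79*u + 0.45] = 14.04*u^2 + 3.24*u + 2.68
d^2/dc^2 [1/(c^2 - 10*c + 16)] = 2*(-c^2 + 10*c + 4*(c - 5)^2 - 16)/(c^2 - 10*c + 16)^3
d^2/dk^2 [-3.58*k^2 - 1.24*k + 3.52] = -7.16000000000000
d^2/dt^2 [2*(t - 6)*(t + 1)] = 4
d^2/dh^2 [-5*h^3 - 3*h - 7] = -30*h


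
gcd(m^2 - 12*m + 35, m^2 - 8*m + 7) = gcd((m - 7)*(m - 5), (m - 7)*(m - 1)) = m - 7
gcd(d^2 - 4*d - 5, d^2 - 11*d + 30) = d - 5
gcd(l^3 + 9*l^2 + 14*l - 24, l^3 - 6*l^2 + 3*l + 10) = 1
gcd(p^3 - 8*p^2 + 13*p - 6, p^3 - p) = p - 1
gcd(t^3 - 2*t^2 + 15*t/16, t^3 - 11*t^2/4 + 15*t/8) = t^2 - 5*t/4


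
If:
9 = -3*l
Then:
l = -3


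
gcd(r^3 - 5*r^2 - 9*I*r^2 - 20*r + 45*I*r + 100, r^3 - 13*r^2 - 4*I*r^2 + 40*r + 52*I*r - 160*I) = r^2 + r*(-5 - 4*I) + 20*I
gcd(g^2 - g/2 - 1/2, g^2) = 1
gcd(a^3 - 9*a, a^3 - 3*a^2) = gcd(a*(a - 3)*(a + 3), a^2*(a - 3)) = a^2 - 3*a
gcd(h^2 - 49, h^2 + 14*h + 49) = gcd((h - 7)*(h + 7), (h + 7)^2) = h + 7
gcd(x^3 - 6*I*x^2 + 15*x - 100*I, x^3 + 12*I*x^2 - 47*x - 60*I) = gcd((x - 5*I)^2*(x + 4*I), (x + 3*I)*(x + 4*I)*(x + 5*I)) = x + 4*I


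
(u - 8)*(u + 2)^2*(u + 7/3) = u^4 - 5*u^3/3 - 112*u^2/3 - 292*u/3 - 224/3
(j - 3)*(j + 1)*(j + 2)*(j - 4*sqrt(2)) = j^4 - 4*sqrt(2)*j^3 - 7*j^2 - 6*j + 28*sqrt(2)*j + 24*sqrt(2)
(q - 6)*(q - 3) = q^2 - 9*q + 18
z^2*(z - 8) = z^3 - 8*z^2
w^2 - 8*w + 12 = (w - 6)*(w - 2)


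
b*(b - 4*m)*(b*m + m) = b^3*m - 4*b^2*m^2 + b^2*m - 4*b*m^2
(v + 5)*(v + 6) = v^2 + 11*v + 30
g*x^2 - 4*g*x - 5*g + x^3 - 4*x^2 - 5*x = (g + x)*(x - 5)*(x + 1)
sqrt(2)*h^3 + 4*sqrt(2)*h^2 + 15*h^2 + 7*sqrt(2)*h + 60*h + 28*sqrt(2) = (h + 4)*(h + 7*sqrt(2))*(sqrt(2)*h + 1)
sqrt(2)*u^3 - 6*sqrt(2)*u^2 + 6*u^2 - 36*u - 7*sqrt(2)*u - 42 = (u - 7)*(u + 3*sqrt(2))*(sqrt(2)*u + sqrt(2))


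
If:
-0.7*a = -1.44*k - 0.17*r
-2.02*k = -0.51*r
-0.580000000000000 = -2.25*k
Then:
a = 0.78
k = 0.26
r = 1.02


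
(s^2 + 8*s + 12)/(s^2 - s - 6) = (s + 6)/(s - 3)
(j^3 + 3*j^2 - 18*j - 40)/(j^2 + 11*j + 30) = (j^2 - 2*j - 8)/(j + 6)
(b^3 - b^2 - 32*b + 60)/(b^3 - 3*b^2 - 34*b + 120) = (b - 2)/(b - 4)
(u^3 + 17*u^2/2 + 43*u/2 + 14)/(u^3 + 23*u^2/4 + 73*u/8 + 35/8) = 4*(u + 4)/(4*u + 5)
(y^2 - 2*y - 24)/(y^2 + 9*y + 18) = (y^2 - 2*y - 24)/(y^2 + 9*y + 18)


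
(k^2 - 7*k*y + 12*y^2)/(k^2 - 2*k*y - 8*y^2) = (k - 3*y)/(k + 2*y)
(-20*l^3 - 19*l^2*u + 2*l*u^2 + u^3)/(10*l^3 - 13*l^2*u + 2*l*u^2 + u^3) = (-4*l^2 - 3*l*u + u^2)/(2*l^2 - 3*l*u + u^2)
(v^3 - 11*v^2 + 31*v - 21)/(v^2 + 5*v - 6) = (v^2 - 10*v + 21)/(v + 6)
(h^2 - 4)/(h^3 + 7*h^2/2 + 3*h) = 2*(h - 2)/(h*(2*h + 3))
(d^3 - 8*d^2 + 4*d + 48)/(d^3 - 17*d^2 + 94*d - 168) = (d + 2)/(d - 7)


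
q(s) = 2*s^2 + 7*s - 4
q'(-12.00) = -41.00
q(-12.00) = 200.00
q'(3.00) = 19.00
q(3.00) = 35.00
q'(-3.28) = -6.12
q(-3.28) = -5.44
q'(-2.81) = -4.24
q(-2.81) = -7.88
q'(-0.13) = 6.48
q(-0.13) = -4.88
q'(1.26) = 12.04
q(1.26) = 8.00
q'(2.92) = 18.68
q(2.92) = 33.49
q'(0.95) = 10.80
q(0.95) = 4.46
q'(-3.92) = -8.68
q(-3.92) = -0.71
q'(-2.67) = -3.68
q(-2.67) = -8.43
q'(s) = 4*s + 7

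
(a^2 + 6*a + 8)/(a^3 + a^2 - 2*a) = (a + 4)/(a*(a - 1))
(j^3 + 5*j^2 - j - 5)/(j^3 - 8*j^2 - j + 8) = (j + 5)/(j - 8)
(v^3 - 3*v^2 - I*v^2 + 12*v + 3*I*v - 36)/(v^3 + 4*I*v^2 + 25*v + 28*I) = (v^2 + 3*v*(-1 + I) - 9*I)/(v^2 + 8*I*v - 7)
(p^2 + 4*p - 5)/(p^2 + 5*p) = (p - 1)/p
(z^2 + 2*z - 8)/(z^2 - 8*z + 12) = (z + 4)/(z - 6)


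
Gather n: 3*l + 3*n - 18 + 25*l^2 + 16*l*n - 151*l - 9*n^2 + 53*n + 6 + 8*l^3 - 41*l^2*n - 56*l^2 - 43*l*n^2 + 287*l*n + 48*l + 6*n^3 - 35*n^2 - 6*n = 8*l^3 - 31*l^2 - 100*l + 6*n^3 + n^2*(-43*l - 44) + n*(-41*l^2 + 303*l + 50) - 12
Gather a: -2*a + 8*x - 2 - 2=-2*a + 8*x - 4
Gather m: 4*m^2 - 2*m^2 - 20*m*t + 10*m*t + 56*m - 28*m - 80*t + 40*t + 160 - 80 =2*m^2 + m*(28 - 10*t) - 40*t + 80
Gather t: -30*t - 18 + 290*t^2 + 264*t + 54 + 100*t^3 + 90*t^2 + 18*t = 100*t^3 + 380*t^2 + 252*t + 36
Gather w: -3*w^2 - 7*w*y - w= -3*w^2 + w*(-7*y - 1)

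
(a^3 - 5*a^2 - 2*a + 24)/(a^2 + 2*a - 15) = (a^2 - 2*a - 8)/(a + 5)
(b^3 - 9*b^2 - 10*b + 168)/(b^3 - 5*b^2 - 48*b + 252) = (b^2 - 3*b - 28)/(b^2 + b - 42)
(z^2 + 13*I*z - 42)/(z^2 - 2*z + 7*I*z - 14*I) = (z + 6*I)/(z - 2)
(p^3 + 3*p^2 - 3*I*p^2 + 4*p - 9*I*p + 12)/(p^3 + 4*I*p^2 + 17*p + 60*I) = (p^2 + p*(3 + I) + 3*I)/(p^2 + 8*I*p - 15)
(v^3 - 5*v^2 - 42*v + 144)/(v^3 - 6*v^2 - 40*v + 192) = (v - 3)/(v - 4)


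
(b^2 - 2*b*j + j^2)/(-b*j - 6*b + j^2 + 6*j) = (-b + j)/(j + 6)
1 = 1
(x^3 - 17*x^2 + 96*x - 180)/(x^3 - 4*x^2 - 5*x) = (x^2 - 12*x + 36)/(x*(x + 1))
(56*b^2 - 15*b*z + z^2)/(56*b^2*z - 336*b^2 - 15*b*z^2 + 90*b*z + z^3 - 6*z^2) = 1/(z - 6)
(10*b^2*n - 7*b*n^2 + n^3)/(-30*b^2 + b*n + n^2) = n*(-2*b + n)/(6*b + n)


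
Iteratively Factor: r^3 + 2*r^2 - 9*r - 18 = (r + 3)*(r^2 - r - 6) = (r - 3)*(r + 3)*(r + 2)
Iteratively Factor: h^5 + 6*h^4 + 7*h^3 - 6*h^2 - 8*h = (h + 1)*(h^4 + 5*h^3 + 2*h^2 - 8*h) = (h - 1)*(h + 1)*(h^3 + 6*h^2 + 8*h) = (h - 1)*(h + 1)*(h + 2)*(h^2 + 4*h) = h*(h - 1)*(h + 1)*(h + 2)*(h + 4)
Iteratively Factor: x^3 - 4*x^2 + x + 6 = (x - 2)*(x^2 - 2*x - 3) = (x - 2)*(x + 1)*(x - 3)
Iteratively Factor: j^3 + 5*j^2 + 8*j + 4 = (j + 2)*(j^2 + 3*j + 2) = (j + 2)^2*(j + 1)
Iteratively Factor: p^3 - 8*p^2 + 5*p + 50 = (p - 5)*(p^2 - 3*p - 10) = (p - 5)^2*(p + 2)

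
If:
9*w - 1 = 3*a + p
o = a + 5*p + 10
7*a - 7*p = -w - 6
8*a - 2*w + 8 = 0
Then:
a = -47/44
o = 169/22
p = -1/4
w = -3/11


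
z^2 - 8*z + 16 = (z - 4)^2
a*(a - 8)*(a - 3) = a^3 - 11*a^2 + 24*a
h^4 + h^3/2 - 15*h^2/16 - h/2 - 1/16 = (h - 1)*(h + 1/4)^2*(h + 1)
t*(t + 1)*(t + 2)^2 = t^4 + 5*t^3 + 8*t^2 + 4*t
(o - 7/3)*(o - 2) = o^2 - 13*o/3 + 14/3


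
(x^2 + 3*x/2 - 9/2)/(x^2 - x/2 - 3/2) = (x + 3)/(x + 1)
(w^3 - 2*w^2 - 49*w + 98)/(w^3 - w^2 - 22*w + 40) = (w^2 - 49)/(w^2 + w - 20)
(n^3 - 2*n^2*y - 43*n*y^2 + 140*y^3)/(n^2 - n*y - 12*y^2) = (n^2 + 2*n*y - 35*y^2)/(n + 3*y)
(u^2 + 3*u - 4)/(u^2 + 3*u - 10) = (u^2 + 3*u - 4)/(u^2 + 3*u - 10)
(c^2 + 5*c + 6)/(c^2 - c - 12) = (c + 2)/(c - 4)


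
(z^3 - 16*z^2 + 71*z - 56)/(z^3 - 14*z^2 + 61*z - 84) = (z^2 - 9*z + 8)/(z^2 - 7*z + 12)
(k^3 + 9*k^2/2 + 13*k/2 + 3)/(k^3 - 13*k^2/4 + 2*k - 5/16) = 8*(2*k^3 + 9*k^2 + 13*k + 6)/(16*k^3 - 52*k^2 + 32*k - 5)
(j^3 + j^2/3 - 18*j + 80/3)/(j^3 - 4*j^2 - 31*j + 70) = (j - 8/3)/(j - 7)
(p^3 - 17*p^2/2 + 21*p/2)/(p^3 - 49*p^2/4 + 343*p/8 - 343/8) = 4*p*(2*p - 3)/(8*p^2 - 42*p + 49)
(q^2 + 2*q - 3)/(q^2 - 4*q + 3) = (q + 3)/(q - 3)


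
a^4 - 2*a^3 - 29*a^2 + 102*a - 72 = (a - 4)*(a - 3)*(a - 1)*(a + 6)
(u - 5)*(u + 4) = u^2 - u - 20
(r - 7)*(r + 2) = r^2 - 5*r - 14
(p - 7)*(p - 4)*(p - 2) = p^3 - 13*p^2 + 50*p - 56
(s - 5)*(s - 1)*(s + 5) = s^3 - s^2 - 25*s + 25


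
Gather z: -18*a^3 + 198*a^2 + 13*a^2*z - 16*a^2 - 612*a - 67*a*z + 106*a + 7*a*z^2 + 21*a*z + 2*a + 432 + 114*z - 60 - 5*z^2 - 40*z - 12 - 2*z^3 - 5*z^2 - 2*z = -18*a^3 + 182*a^2 - 504*a - 2*z^3 + z^2*(7*a - 10) + z*(13*a^2 - 46*a + 72) + 360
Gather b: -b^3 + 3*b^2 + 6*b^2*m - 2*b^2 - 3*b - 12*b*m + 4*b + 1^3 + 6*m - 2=-b^3 + b^2*(6*m + 1) + b*(1 - 12*m) + 6*m - 1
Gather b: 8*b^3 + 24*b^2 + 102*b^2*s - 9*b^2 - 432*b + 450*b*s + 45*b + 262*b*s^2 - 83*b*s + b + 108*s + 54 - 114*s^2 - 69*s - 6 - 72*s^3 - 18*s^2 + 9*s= 8*b^3 + b^2*(102*s + 15) + b*(262*s^2 + 367*s - 386) - 72*s^3 - 132*s^2 + 48*s + 48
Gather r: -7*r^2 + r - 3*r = -7*r^2 - 2*r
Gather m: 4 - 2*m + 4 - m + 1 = 9 - 3*m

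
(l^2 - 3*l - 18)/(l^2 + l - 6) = (l - 6)/(l - 2)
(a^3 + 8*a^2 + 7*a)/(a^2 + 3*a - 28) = a*(a + 1)/(a - 4)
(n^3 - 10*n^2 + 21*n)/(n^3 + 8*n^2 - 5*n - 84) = n*(n - 7)/(n^2 + 11*n + 28)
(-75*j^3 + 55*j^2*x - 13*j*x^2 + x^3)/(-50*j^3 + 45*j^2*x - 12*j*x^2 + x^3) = (-3*j + x)/(-2*j + x)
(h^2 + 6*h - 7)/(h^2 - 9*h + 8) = (h + 7)/(h - 8)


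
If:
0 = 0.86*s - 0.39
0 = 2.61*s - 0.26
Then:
No Solution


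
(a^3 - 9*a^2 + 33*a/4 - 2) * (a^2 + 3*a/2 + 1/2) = a^5 - 15*a^4/2 - 19*a^3/4 + 47*a^2/8 + 9*a/8 - 1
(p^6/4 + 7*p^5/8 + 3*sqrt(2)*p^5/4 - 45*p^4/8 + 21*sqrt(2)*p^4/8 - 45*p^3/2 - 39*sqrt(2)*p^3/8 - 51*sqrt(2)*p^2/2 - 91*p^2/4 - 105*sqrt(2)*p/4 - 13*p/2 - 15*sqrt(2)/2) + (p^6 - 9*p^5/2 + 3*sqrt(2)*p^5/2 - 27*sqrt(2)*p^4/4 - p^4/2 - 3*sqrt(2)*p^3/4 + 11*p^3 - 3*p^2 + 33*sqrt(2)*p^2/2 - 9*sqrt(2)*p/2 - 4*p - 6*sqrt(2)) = 5*p^6/4 - 29*p^5/8 + 9*sqrt(2)*p^5/4 - 49*p^4/8 - 33*sqrt(2)*p^4/8 - 23*p^3/2 - 45*sqrt(2)*p^3/8 - 103*p^2/4 - 9*sqrt(2)*p^2 - 123*sqrt(2)*p/4 - 21*p/2 - 27*sqrt(2)/2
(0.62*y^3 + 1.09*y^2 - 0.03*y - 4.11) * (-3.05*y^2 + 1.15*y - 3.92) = -1.891*y^5 - 2.6115*y^4 - 1.0854*y^3 + 8.2282*y^2 - 4.6089*y + 16.1112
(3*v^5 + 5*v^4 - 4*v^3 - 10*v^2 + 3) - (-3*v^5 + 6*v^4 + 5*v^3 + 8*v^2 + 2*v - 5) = 6*v^5 - v^4 - 9*v^3 - 18*v^2 - 2*v + 8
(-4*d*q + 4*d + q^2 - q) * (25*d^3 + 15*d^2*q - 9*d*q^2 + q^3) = -100*d^4*q + 100*d^4 - 35*d^3*q^2 + 35*d^3*q + 51*d^2*q^3 - 51*d^2*q^2 - 13*d*q^4 + 13*d*q^3 + q^5 - q^4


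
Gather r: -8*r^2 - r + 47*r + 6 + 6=-8*r^2 + 46*r + 12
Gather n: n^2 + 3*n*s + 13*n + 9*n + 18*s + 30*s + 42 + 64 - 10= n^2 + n*(3*s + 22) + 48*s + 96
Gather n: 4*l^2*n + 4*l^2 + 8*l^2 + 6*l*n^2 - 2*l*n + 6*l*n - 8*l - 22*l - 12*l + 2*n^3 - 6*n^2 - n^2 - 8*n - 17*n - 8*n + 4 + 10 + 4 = 12*l^2 - 42*l + 2*n^3 + n^2*(6*l - 7) + n*(4*l^2 + 4*l - 33) + 18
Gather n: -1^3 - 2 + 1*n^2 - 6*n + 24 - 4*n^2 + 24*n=-3*n^2 + 18*n + 21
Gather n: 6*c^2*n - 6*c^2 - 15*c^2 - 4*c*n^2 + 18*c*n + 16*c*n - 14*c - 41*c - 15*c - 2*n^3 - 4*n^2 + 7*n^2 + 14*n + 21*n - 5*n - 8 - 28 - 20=-21*c^2 - 70*c - 2*n^3 + n^2*(3 - 4*c) + n*(6*c^2 + 34*c + 30) - 56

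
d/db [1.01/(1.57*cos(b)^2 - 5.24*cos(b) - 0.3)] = (3.1714*cos(b) - 5.2924)*sin(b)/(-1.57*cos(b)^2 + 5.24*cos(b) + 0.3)^2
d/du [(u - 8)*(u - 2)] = 2*u - 10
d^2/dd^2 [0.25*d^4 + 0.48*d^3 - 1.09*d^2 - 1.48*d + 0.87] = 3.0*d^2 + 2.88*d - 2.18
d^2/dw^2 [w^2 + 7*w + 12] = 2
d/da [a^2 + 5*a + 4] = 2*a + 5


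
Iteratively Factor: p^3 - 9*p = (p)*(p^2 - 9) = p*(p + 3)*(p - 3)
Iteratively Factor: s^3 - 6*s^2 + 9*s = (s - 3)*(s^2 - 3*s) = s*(s - 3)*(s - 3)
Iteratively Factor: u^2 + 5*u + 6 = (u + 2)*(u + 3)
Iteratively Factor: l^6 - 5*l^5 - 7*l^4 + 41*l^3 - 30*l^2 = (l + 3)*(l^5 - 8*l^4 + 17*l^3 - 10*l^2) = (l - 5)*(l + 3)*(l^4 - 3*l^3 + 2*l^2) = l*(l - 5)*(l + 3)*(l^3 - 3*l^2 + 2*l) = l*(l - 5)*(l - 2)*(l + 3)*(l^2 - l) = l^2*(l - 5)*(l - 2)*(l + 3)*(l - 1)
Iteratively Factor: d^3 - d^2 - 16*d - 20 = (d + 2)*(d^2 - 3*d - 10) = (d - 5)*(d + 2)*(d + 2)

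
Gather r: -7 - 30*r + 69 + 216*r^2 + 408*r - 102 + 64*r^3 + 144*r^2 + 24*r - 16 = 64*r^3 + 360*r^2 + 402*r - 56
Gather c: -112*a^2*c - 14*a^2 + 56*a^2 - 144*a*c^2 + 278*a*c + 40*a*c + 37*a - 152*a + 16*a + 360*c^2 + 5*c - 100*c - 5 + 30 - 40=42*a^2 - 99*a + c^2*(360 - 144*a) + c*(-112*a^2 + 318*a - 95) - 15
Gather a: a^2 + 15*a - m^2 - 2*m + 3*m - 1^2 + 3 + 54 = a^2 + 15*a - m^2 + m + 56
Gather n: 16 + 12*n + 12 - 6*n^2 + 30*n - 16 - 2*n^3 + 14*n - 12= -2*n^3 - 6*n^2 + 56*n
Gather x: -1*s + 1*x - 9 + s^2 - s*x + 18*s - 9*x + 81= s^2 + 17*s + x*(-s - 8) + 72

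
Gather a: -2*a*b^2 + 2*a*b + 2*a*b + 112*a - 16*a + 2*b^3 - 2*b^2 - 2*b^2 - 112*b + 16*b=a*(-2*b^2 + 4*b + 96) + 2*b^3 - 4*b^2 - 96*b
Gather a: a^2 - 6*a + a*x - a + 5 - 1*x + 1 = a^2 + a*(x - 7) - x + 6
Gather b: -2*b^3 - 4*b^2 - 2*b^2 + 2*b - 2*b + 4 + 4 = -2*b^3 - 6*b^2 + 8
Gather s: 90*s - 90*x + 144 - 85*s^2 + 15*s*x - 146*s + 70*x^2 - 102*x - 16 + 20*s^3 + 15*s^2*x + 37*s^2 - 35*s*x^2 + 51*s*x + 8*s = 20*s^3 + s^2*(15*x - 48) + s*(-35*x^2 + 66*x - 48) + 70*x^2 - 192*x + 128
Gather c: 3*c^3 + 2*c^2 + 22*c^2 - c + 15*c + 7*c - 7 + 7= 3*c^3 + 24*c^2 + 21*c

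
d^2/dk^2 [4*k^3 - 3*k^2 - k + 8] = 24*k - 6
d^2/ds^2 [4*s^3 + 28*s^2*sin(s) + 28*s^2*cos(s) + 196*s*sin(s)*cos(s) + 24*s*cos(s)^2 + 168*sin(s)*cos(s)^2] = -28*sqrt(2)*s^2*sin(s + pi/4) - 392*s*sin(2*s) - 48*s*cos(2*s) + 112*sqrt(2)*s*cos(s + pi/4) + 24*s + 14*sin(s) - 48*sin(2*s) - 378*sin(3*s) + 56*cos(s) + 392*cos(2*s)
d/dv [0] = 0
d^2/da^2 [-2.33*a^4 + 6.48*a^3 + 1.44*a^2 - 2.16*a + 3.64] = -27.96*a^2 + 38.88*a + 2.88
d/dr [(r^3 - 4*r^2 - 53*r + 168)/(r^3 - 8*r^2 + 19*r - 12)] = 4*(-r^2 + 30*r - 71)/(r^4 - 10*r^3 + 33*r^2 - 40*r + 16)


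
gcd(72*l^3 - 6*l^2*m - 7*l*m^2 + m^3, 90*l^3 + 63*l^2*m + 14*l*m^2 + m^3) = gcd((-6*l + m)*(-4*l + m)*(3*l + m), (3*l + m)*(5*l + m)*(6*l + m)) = 3*l + m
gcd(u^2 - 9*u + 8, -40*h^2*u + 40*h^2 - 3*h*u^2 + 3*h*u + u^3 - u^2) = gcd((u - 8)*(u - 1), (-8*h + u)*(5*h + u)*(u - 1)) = u - 1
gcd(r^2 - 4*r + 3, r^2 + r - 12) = r - 3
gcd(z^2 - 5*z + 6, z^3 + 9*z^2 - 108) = z - 3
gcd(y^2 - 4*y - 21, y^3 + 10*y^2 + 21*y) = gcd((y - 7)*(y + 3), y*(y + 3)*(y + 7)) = y + 3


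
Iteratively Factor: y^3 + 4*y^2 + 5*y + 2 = (y + 1)*(y^2 + 3*y + 2) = (y + 1)^2*(y + 2)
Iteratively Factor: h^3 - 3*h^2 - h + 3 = (h - 3)*(h^2 - 1) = (h - 3)*(h + 1)*(h - 1)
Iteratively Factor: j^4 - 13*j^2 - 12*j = (j)*(j^3 - 13*j - 12) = j*(j - 4)*(j^2 + 4*j + 3) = j*(j - 4)*(j + 3)*(j + 1)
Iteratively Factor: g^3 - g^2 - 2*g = (g)*(g^2 - g - 2) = g*(g - 2)*(g + 1)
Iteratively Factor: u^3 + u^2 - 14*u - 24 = (u + 2)*(u^2 - u - 12) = (u - 4)*(u + 2)*(u + 3)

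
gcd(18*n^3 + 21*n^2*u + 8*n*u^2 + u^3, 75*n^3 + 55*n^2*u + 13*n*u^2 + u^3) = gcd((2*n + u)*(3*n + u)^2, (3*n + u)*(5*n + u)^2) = 3*n + u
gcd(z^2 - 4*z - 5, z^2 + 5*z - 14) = 1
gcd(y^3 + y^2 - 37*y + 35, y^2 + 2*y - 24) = 1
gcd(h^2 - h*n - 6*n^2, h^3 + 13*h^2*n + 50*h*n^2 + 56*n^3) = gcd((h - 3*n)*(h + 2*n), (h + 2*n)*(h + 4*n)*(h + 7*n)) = h + 2*n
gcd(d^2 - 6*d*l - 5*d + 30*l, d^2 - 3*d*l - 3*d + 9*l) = 1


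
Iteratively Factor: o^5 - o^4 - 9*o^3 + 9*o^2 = (o)*(o^4 - o^3 - 9*o^2 + 9*o) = o*(o + 3)*(o^3 - 4*o^2 + 3*o) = o*(o - 3)*(o + 3)*(o^2 - o) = o^2*(o - 3)*(o + 3)*(o - 1)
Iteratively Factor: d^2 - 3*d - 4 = (d - 4)*(d + 1)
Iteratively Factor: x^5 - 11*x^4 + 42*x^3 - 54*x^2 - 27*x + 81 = (x - 3)*(x^4 - 8*x^3 + 18*x^2 - 27) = (x - 3)^2*(x^3 - 5*x^2 + 3*x + 9) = (x - 3)^3*(x^2 - 2*x - 3) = (x - 3)^3*(x + 1)*(x - 3)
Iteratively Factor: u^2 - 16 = (u + 4)*(u - 4)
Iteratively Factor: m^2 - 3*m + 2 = (m - 2)*(m - 1)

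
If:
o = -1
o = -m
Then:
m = 1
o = -1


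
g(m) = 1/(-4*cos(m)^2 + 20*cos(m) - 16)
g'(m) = (-8*sin(m)*cos(m) + 20*sin(m))/(-4*cos(m)^2 + 20*cos(m) - 16)^2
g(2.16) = -0.04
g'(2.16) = 0.03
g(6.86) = -0.49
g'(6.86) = 1.73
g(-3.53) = -0.03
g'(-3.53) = 0.01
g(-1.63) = -0.06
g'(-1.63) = -0.07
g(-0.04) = -104.15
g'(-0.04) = -5208.33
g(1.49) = -0.07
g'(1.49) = 0.09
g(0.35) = -1.35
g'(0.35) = 7.77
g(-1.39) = -0.08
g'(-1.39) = -0.12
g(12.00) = -0.51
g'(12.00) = -1.83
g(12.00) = -0.51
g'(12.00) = -1.83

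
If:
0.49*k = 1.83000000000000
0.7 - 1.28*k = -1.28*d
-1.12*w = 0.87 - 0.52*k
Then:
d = 3.19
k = 3.73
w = 0.96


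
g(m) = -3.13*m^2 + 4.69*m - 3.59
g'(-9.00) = 61.03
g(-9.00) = -299.33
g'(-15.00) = 98.59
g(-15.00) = -778.19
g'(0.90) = -0.94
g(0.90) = -1.90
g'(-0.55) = 8.13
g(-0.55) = -7.12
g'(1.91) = -7.27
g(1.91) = -6.05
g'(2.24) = -9.33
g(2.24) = -8.79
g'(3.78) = -18.97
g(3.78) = -30.58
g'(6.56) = -36.38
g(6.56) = -107.52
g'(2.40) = -10.33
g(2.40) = -10.36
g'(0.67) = 0.50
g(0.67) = -1.85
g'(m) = 4.69 - 6.26*m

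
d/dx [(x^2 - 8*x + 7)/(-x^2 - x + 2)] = -9/(x^2 + 4*x + 4)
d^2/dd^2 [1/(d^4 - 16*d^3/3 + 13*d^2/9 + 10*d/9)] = 18*(d*(-54*d^2 + 144*d - 13)*(9*d^3 - 48*d^2 + 13*d + 10) + 4*(18*d^3 - 72*d^2 + 13*d + 5)^2)/(d^3*(9*d^3 - 48*d^2 + 13*d + 10)^3)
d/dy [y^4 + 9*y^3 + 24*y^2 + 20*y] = 4*y^3 + 27*y^2 + 48*y + 20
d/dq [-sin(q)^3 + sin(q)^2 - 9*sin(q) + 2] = (-3*sin(q)^2 + 2*sin(q) - 9)*cos(q)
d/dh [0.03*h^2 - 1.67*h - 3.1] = 0.06*h - 1.67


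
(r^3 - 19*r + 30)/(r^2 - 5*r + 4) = (r^3 - 19*r + 30)/(r^2 - 5*r + 4)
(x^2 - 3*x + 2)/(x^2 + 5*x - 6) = (x - 2)/(x + 6)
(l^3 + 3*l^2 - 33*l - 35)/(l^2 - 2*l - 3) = (l^2 + 2*l - 35)/(l - 3)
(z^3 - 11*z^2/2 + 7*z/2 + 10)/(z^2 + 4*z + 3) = (z^2 - 13*z/2 + 10)/(z + 3)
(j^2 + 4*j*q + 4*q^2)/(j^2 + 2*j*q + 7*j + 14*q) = (j + 2*q)/(j + 7)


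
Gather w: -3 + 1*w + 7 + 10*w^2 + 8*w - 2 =10*w^2 + 9*w + 2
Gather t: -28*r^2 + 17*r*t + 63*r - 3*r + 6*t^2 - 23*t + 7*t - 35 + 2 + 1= -28*r^2 + 60*r + 6*t^2 + t*(17*r - 16) - 32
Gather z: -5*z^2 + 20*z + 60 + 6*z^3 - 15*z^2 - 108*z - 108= 6*z^3 - 20*z^2 - 88*z - 48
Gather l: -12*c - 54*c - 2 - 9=-66*c - 11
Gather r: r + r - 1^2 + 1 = 2*r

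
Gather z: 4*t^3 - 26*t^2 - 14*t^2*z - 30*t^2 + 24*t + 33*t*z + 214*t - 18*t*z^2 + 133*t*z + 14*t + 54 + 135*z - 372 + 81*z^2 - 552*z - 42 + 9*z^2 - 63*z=4*t^3 - 56*t^2 + 252*t + z^2*(90 - 18*t) + z*(-14*t^2 + 166*t - 480) - 360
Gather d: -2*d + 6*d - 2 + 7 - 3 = 4*d + 2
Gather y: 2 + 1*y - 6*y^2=-6*y^2 + y + 2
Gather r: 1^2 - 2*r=1 - 2*r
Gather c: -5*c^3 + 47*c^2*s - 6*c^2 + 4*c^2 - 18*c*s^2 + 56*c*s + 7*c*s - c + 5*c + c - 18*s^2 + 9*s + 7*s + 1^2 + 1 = -5*c^3 + c^2*(47*s - 2) + c*(-18*s^2 + 63*s + 5) - 18*s^2 + 16*s + 2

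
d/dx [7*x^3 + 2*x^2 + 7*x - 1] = 21*x^2 + 4*x + 7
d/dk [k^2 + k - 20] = 2*k + 1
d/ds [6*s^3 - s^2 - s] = 18*s^2 - 2*s - 1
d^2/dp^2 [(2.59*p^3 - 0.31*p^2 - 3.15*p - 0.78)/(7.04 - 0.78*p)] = (-3.151512*p^3 + 85.333248*p^2 - 770.187264*p + 66.271856)/(0.474552*p^3 - 12.849408*p^2 + 115.974144*p - 348.913664)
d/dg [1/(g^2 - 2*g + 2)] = 2*(1 - g)/(g^2 - 2*g + 2)^2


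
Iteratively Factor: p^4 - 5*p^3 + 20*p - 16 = (p - 2)*(p^3 - 3*p^2 - 6*p + 8) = (p - 2)*(p - 1)*(p^2 - 2*p - 8) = (p - 4)*(p - 2)*(p - 1)*(p + 2)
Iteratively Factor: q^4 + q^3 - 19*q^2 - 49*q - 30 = (q + 1)*(q^3 - 19*q - 30) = (q + 1)*(q + 3)*(q^2 - 3*q - 10) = (q + 1)*(q + 2)*(q + 3)*(q - 5)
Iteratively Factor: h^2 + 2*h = (h)*(h + 2)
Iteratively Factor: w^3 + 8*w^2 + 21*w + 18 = (w + 3)*(w^2 + 5*w + 6) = (w + 2)*(w + 3)*(w + 3)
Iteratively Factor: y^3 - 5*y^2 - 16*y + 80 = (y - 5)*(y^2 - 16) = (y - 5)*(y + 4)*(y - 4)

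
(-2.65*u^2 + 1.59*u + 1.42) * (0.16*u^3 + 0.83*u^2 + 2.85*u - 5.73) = -0.424*u^5 - 1.9451*u^4 - 6.0056*u^3 + 20.8946*u^2 - 5.0637*u - 8.1366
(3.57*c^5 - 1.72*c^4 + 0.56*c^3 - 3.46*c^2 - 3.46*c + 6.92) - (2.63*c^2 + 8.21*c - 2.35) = 3.57*c^5 - 1.72*c^4 + 0.56*c^3 - 6.09*c^2 - 11.67*c + 9.27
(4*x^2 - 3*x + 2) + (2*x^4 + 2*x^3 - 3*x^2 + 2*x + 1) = 2*x^4 + 2*x^3 + x^2 - x + 3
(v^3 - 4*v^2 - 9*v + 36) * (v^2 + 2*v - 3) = v^5 - 2*v^4 - 20*v^3 + 30*v^2 + 99*v - 108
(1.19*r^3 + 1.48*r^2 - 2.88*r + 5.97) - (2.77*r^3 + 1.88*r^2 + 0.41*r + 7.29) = -1.58*r^3 - 0.4*r^2 - 3.29*r - 1.32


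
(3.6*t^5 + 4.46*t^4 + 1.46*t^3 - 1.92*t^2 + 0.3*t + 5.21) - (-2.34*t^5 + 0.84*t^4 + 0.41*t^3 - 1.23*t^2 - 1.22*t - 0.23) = 5.94*t^5 + 3.62*t^4 + 1.05*t^3 - 0.69*t^2 + 1.52*t + 5.44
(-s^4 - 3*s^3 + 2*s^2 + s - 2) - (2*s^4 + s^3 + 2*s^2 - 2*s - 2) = -3*s^4 - 4*s^3 + 3*s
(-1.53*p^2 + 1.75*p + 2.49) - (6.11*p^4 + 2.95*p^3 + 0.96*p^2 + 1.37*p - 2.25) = -6.11*p^4 - 2.95*p^3 - 2.49*p^2 + 0.38*p + 4.74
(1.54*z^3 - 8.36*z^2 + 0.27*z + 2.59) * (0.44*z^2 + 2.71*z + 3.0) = 0.6776*z^5 + 0.495*z^4 - 17.9168*z^3 - 23.2087*z^2 + 7.8289*z + 7.77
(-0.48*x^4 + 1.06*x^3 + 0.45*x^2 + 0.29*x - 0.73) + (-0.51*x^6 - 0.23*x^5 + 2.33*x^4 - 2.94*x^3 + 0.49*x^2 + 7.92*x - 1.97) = -0.51*x^6 - 0.23*x^5 + 1.85*x^4 - 1.88*x^3 + 0.94*x^2 + 8.21*x - 2.7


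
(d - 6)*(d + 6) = d^2 - 36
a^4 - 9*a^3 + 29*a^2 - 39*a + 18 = (a - 3)^2*(a - 2)*(a - 1)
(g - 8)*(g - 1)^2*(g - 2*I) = g^4 - 10*g^3 - 2*I*g^3 + 17*g^2 + 20*I*g^2 - 8*g - 34*I*g + 16*I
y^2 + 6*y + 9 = (y + 3)^2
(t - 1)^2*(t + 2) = t^3 - 3*t + 2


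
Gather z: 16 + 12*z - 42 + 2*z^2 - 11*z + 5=2*z^2 + z - 21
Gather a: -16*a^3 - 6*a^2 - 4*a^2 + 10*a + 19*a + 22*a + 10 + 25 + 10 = -16*a^3 - 10*a^2 + 51*a + 45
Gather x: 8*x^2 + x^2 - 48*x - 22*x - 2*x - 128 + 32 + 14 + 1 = 9*x^2 - 72*x - 81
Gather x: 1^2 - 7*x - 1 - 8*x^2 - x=-8*x^2 - 8*x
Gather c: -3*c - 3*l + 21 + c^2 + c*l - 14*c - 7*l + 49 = c^2 + c*(l - 17) - 10*l + 70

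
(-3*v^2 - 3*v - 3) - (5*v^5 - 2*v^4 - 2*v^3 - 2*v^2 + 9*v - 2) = -5*v^5 + 2*v^4 + 2*v^3 - v^2 - 12*v - 1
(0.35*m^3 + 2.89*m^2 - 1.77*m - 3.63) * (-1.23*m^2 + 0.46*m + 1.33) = -0.4305*m^5 - 3.3937*m^4 + 3.972*m^3 + 7.4944*m^2 - 4.0239*m - 4.8279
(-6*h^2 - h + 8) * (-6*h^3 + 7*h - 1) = 36*h^5 + 6*h^4 - 90*h^3 - h^2 + 57*h - 8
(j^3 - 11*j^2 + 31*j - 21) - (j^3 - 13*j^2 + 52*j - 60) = 2*j^2 - 21*j + 39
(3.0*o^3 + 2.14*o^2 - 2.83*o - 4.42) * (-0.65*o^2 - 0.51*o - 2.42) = -1.95*o^5 - 2.921*o^4 - 6.5119*o^3 - 0.8625*o^2 + 9.1028*o + 10.6964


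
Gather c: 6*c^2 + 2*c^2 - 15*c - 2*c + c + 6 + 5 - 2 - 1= 8*c^2 - 16*c + 8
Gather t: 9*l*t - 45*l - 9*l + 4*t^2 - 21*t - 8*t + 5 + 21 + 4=-54*l + 4*t^2 + t*(9*l - 29) + 30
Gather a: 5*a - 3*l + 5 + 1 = 5*a - 3*l + 6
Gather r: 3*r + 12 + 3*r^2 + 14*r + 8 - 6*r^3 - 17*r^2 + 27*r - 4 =-6*r^3 - 14*r^2 + 44*r + 16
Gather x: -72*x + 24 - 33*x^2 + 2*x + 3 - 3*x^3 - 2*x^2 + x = -3*x^3 - 35*x^2 - 69*x + 27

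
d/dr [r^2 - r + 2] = 2*r - 1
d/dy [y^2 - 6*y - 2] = 2*y - 6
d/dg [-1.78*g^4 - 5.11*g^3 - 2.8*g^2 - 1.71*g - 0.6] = -7.12*g^3 - 15.33*g^2 - 5.6*g - 1.71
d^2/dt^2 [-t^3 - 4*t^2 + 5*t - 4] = -6*t - 8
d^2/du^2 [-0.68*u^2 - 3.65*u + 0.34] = -1.36000000000000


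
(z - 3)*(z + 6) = z^2 + 3*z - 18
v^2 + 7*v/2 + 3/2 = (v + 1/2)*(v + 3)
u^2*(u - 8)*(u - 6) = u^4 - 14*u^3 + 48*u^2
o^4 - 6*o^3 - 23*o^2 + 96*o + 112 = (o - 7)*(o - 4)*(o + 1)*(o + 4)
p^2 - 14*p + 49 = (p - 7)^2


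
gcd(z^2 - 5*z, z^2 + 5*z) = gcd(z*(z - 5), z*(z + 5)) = z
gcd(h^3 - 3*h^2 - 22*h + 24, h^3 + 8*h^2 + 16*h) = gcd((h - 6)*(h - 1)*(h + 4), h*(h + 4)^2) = h + 4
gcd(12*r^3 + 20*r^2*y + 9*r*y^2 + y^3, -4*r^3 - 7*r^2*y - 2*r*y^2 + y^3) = r + y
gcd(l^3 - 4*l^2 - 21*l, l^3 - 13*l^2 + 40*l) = l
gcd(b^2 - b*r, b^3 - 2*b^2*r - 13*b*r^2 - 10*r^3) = 1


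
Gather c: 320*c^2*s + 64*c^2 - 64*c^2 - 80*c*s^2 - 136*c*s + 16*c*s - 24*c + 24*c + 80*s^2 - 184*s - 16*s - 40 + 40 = 320*c^2*s + c*(-80*s^2 - 120*s) + 80*s^2 - 200*s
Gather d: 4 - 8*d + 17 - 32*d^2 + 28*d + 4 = -32*d^2 + 20*d + 25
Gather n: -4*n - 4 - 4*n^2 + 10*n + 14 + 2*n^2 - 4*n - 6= -2*n^2 + 2*n + 4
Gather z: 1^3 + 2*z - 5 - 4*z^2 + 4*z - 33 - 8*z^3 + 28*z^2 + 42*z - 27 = -8*z^3 + 24*z^2 + 48*z - 64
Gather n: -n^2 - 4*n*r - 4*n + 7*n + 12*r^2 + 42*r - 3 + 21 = -n^2 + n*(3 - 4*r) + 12*r^2 + 42*r + 18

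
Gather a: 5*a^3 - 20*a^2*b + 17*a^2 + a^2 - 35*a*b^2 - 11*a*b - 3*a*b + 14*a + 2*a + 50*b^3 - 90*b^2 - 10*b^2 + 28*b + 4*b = 5*a^3 + a^2*(18 - 20*b) + a*(-35*b^2 - 14*b + 16) + 50*b^3 - 100*b^2 + 32*b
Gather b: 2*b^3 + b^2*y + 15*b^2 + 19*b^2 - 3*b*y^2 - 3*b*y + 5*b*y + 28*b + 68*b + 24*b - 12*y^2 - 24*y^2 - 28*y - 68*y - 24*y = 2*b^3 + b^2*(y + 34) + b*(-3*y^2 + 2*y + 120) - 36*y^2 - 120*y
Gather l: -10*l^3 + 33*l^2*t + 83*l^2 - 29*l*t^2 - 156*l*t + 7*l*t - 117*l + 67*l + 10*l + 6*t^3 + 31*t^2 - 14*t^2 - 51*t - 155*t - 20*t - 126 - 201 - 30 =-10*l^3 + l^2*(33*t + 83) + l*(-29*t^2 - 149*t - 40) + 6*t^3 + 17*t^2 - 226*t - 357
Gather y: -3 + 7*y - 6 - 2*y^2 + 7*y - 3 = -2*y^2 + 14*y - 12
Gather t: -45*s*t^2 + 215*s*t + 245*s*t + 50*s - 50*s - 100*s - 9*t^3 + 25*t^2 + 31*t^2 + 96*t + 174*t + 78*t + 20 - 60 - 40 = -100*s - 9*t^3 + t^2*(56 - 45*s) + t*(460*s + 348) - 80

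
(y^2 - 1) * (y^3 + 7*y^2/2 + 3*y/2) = y^5 + 7*y^4/2 + y^3/2 - 7*y^2/2 - 3*y/2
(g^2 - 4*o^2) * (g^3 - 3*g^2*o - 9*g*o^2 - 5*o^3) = g^5 - 3*g^4*o - 13*g^3*o^2 + 7*g^2*o^3 + 36*g*o^4 + 20*o^5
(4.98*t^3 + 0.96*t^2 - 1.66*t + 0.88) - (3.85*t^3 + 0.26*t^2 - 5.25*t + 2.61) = 1.13*t^3 + 0.7*t^2 + 3.59*t - 1.73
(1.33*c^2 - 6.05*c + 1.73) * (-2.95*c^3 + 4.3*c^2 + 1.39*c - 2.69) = -3.9235*c^5 + 23.5665*c^4 - 29.2698*c^3 - 4.5482*c^2 + 18.6792*c - 4.6537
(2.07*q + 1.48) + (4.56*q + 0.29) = 6.63*q + 1.77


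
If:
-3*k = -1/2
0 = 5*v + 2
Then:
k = 1/6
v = -2/5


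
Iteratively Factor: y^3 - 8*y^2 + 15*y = (y)*(y^2 - 8*y + 15) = y*(y - 5)*(y - 3)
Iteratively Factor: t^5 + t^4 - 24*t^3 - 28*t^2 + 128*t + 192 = (t + 4)*(t^4 - 3*t^3 - 12*t^2 + 20*t + 48) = (t - 4)*(t + 4)*(t^3 + t^2 - 8*t - 12) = (t - 4)*(t + 2)*(t + 4)*(t^2 - t - 6) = (t - 4)*(t - 3)*(t + 2)*(t + 4)*(t + 2)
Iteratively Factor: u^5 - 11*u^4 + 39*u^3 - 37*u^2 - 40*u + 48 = (u - 3)*(u^4 - 8*u^3 + 15*u^2 + 8*u - 16) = (u - 3)*(u - 1)*(u^3 - 7*u^2 + 8*u + 16) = (u - 4)*(u - 3)*(u - 1)*(u^2 - 3*u - 4) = (u - 4)*(u - 3)*(u - 1)*(u + 1)*(u - 4)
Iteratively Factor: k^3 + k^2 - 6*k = (k - 2)*(k^2 + 3*k) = k*(k - 2)*(k + 3)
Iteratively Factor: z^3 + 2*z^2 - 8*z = (z - 2)*(z^2 + 4*z) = z*(z - 2)*(z + 4)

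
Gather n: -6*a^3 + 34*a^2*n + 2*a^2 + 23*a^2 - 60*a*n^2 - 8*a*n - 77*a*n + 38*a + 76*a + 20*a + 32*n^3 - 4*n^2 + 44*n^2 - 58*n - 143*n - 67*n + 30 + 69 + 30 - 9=-6*a^3 + 25*a^2 + 134*a + 32*n^3 + n^2*(40 - 60*a) + n*(34*a^2 - 85*a - 268) + 120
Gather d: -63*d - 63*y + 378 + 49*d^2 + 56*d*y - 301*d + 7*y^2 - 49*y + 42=49*d^2 + d*(56*y - 364) + 7*y^2 - 112*y + 420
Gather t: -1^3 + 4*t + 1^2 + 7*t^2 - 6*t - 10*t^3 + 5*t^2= -10*t^3 + 12*t^2 - 2*t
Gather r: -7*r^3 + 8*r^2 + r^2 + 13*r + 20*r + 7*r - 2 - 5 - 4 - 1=-7*r^3 + 9*r^2 + 40*r - 12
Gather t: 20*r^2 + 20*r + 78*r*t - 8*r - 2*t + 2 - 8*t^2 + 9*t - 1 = 20*r^2 + 12*r - 8*t^2 + t*(78*r + 7) + 1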